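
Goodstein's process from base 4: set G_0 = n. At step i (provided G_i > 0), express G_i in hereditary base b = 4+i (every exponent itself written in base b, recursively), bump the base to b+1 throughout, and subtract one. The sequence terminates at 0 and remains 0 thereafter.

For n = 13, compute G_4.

19

base 4: 13 = 3·4 + 1; at 5: 3·5 + 1 = 16; next = 15
base 5: 15 = 3·5; at 6: 3·6 = 18; next = 17
base 6: 17 = 2·6 + 5; at 7: 2·7 + 5 = 19; next = 18
base 7: 18 = 2·7 + 4; at 8: 2·8 + 4 = 20; next = 19
base 8: 19 = 2·8 + 3; at 9: 2·9 + 3 = 21; next = 20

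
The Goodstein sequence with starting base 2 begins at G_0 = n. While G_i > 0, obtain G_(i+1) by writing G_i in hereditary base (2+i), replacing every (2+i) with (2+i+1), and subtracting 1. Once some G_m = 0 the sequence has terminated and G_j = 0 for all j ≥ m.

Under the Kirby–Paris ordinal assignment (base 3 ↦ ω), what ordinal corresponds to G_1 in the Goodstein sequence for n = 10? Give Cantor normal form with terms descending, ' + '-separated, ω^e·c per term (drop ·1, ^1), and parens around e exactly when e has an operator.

base 2: 10 = 2^(2 + 1) + 2; at 3: 3^(3 + 1) + 3 = 84; next = 83
base 3: 83 = 3^(3 + 1) + 2; at 4: 4^(4 + 1) + 2 = 1026; next = 1025

ω^(ω + 1) + 2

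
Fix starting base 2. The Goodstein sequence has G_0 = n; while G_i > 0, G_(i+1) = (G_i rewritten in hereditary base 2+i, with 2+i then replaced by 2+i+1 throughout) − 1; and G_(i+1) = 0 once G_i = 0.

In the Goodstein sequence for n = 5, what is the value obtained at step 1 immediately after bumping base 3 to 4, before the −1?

[0] 5 ≡ 2^2 + 1 (base 2). Lift 3: 28. −1: 27.
[1] 27 ≡ 3^3 (base 3). Lift 4: 256. −1: 255.

256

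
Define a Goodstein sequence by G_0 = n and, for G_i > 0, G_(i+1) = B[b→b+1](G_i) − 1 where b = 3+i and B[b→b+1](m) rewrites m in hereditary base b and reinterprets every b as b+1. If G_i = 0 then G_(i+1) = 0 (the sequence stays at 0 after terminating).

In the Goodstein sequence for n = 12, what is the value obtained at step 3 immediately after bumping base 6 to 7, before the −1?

50

G_0=12  [base 3] 3^2 + 3  →[3↦4]→  4^2 + 4 = 20  −1 ⇒ G_1=19
G_1=19  [base 4] 4^2 + 3  →[4↦5]→  5^2 + 3 = 28  −1 ⇒ G_2=27
G_2=27  [base 5] 5^2 + 2  →[5↦6]→  6^2 + 2 = 38  −1 ⇒ G_3=37
G_3=37  [base 6] 6^2 + 1  →[6↦7]→  7^2 + 1 = 50  −1 ⇒ G_4=49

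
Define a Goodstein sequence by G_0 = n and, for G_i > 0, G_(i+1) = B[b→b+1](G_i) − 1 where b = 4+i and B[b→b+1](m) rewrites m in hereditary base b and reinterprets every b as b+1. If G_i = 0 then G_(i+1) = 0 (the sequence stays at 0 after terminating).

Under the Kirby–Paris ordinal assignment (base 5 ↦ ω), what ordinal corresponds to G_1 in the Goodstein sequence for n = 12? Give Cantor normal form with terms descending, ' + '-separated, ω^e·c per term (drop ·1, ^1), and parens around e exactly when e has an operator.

12 —HB4→ 3·4 —bump→ 3·5 = 15 —(−1)→ 14
14 —HB5→ 2·5 + 4 —bump→ 2·6 + 4 = 16 —(−1)→ 15

ω·2 + 4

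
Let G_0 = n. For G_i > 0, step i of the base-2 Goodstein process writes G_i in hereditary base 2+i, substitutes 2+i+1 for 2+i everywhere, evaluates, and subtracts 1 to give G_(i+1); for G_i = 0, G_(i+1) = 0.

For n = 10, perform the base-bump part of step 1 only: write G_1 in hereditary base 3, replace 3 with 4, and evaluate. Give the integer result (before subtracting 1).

1026

(0) 10|_2 = 2^(2 + 1) + 2 ↦ 3^(3 + 1) + 3|_3 = 84 ⇒ 83
(1) 83|_3 = 3^(3 + 1) + 2 ↦ 4^(4 + 1) + 2|_4 = 1026 ⇒ 1025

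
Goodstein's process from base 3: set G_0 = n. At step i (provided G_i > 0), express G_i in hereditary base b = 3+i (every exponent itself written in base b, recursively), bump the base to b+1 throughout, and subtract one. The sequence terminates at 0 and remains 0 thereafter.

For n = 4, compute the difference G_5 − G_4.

-1

G_0=4  [base 3] 3 + 1  →[3↦4]→  4 + 1 = 5  −1 ⇒ G_1=4
G_1=4  [base 4] 4  →[4↦5]→  5 = 5  −1 ⇒ G_2=4
G_2=4  [base 5] 4  →[5↦6]→  4 = 4  −1 ⇒ G_3=3
G_3=3  [base 6] 3  →[6↦7]→  3 = 3  −1 ⇒ G_4=2
G_4=2  [base 7] 2  →[7↦8]→  2 = 2  −1 ⇒ G_5=1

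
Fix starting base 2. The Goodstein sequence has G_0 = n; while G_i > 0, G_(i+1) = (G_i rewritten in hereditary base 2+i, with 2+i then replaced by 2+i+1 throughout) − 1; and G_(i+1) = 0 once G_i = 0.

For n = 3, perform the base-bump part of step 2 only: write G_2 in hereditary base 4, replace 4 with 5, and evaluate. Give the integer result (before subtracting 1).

3

G_0 = 3. HB_2(3) = 2 + 1. Bump = 4. G_1 = 3.
G_1 = 3. HB_3(3) = 3. Bump = 4. G_2 = 3.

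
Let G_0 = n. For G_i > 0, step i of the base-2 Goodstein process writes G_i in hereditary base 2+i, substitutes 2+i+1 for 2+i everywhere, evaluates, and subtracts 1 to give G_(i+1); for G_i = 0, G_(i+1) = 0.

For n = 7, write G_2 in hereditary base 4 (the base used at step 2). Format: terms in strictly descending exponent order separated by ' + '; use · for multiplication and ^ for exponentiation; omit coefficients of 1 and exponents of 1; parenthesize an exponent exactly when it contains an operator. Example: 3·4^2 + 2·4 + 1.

[0] 7 ≡ 2^2 + 2 + 1 (base 2). Lift 3: 31. −1: 30.
[1] 30 ≡ 3^3 + 3 (base 3). Lift 4: 260. −1: 259.

4^4 + 3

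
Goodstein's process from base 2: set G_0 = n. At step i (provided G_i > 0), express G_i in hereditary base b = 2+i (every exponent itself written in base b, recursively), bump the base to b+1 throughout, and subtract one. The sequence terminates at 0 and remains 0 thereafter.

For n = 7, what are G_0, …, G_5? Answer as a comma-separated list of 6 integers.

7, 30, 259, 3127, 46657, 823543

base 2: 7 = 2^2 + 2 + 1; at 3: 3^3 + 3 + 1 = 31; next = 30
base 3: 30 = 3^3 + 3; at 4: 4^4 + 4 = 260; next = 259
base 4: 259 = 4^4 + 3; at 5: 5^5 + 3 = 3128; next = 3127
base 5: 3127 = 5^5 + 2; at 6: 6^6 + 2 = 46658; next = 46657
base 6: 46657 = 6^6 + 1; at 7: 7^7 + 1 = 823544; next = 823543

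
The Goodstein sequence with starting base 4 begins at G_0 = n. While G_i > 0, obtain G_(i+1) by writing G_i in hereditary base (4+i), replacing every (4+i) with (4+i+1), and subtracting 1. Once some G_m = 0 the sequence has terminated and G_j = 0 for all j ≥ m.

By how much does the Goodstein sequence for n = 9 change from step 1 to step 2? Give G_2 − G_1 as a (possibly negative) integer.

G_0=9  [base 4] 2·4 + 1  →[4↦5]→  2·5 + 1 = 11  −1 ⇒ G_1=10
G_1=10  [base 5] 2·5  →[5↦6]→  2·6 = 12  −1 ⇒ G_2=11

1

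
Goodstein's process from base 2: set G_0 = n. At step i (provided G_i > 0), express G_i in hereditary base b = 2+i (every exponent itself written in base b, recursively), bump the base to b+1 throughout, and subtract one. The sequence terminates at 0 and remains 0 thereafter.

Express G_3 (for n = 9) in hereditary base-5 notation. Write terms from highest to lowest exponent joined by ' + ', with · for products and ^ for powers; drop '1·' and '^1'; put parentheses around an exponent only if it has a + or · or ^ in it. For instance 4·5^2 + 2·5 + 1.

3·5^5 + 3·5^3 + 3·5^2 + 3·5 + 2

(0) 9|_2 = 2^(2 + 1) + 1 ↦ 3^(3 + 1) + 1|_3 = 82 ⇒ 81
(1) 81|_3 = 3^(3 + 1) ↦ 4^(4 + 1)|_4 = 1024 ⇒ 1023
(2) 1023|_4 = 3·4^4 + 3·4^3 + 3·4^2 + 3·4 + 3 ↦ 3·5^5 + 3·5^3 + 3·5^2 + 3·5 + 3|_5 = 9843 ⇒ 9842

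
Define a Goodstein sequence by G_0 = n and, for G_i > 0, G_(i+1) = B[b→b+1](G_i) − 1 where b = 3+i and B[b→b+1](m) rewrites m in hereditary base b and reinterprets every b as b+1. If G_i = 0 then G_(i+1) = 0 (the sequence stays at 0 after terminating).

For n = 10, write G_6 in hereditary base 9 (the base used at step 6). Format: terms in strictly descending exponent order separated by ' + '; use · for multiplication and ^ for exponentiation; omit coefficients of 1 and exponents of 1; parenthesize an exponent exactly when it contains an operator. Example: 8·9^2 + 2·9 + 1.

(0) 10|_3 = 3^2 + 1 ↦ 4^2 + 1|_4 = 17 ⇒ 16
(1) 16|_4 = 4^2 ↦ 5^2|_5 = 25 ⇒ 24
(2) 24|_5 = 4·5 + 4 ↦ 4·6 + 4|_6 = 28 ⇒ 27
(3) 27|_6 = 4·6 + 3 ↦ 4·7 + 3|_7 = 31 ⇒ 30
(4) 30|_7 = 4·7 + 2 ↦ 4·8 + 2|_8 = 34 ⇒ 33
(5) 33|_8 = 4·8 + 1 ↦ 4·9 + 1|_9 = 37 ⇒ 36
(6) 36|_9 = 4·9 ↦ 4·10|_10 = 40 ⇒ 39

4·9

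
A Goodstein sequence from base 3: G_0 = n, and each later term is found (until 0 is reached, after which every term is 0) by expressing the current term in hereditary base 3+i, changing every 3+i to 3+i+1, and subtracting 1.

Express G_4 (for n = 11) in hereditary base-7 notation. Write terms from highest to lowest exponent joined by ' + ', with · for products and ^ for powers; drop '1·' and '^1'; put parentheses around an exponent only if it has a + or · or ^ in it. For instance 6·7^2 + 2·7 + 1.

5·7 + 4

(0) 11|_3 = 3^2 + 2 ↦ 4^2 + 2|_4 = 18 ⇒ 17
(1) 17|_4 = 4^2 + 1 ↦ 5^2 + 1|_5 = 26 ⇒ 25
(2) 25|_5 = 5^2 ↦ 6^2|_6 = 36 ⇒ 35
(3) 35|_6 = 5·6 + 5 ↦ 5·7 + 5|_7 = 40 ⇒ 39
(4) 39|_7 = 5·7 + 4 ↦ 5·8 + 4|_8 = 44 ⇒ 43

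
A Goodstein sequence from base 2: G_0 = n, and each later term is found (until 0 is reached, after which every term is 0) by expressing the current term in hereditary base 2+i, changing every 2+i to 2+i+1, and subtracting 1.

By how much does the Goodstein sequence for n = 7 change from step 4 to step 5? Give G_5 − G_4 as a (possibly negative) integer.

776886

G_0 = 7. HB_2(7) = 2^2 + 2 + 1. Bump = 31. G_1 = 30.
G_1 = 30. HB_3(30) = 3^3 + 3. Bump = 260. G_2 = 259.
G_2 = 259. HB_4(259) = 4^4 + 3. Bump = 3128. G_3 = 3127.
G_3 = 3127. HB_5(3127) = 5^5 + 2. Bump = 46658. G_4 = 46657.
G_4 = 46657. HB_6(46657) = 6^6 + 1. Bump = 823544. G_5 = 823543.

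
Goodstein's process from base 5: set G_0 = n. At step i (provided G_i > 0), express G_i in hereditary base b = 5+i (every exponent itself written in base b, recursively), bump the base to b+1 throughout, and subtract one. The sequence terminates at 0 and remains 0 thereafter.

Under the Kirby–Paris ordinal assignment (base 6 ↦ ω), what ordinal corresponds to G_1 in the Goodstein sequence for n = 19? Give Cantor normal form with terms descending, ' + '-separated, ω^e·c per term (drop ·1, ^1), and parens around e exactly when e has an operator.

ω·3 + 3

(0) 19|_5 = 3·5 + 4 ↦ 3·6 + 4|_6 = 22 ⇒ 21
(1) 21|_6 = 3·6 + 3 ↦ 3·7 + 3|_7 = 24 ⇒ 23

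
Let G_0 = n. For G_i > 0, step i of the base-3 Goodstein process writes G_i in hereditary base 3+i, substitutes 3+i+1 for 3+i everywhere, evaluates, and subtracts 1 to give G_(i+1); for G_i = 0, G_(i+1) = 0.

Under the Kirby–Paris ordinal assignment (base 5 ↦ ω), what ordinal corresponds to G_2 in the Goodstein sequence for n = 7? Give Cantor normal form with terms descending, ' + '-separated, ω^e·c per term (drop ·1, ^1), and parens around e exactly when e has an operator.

ω + 4

i=0: 7 = 2·3 + 1 (b=3); 3→4: 2·4 + 1 = 9; 9−1 = 8
i=1: 8 = 2·4 (b=4); 4→5: 2·5 = 10; 10−1 = 9
i=2: 9 = 5 + 4 (b=5); 5→6: 6 + 4 = 10; 10−1 = 9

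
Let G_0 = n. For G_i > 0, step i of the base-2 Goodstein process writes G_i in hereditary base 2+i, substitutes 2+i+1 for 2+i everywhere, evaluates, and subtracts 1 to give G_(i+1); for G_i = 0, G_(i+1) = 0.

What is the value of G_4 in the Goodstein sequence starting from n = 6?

G_0=6  [base 2] 2^2 + 2  →[2↦3]→  3^3 + 3 = 30  −1 ⇒ G_1=29
G_1=29  [base 3] 3^3 + 2  →[3↦4]→  4^4 + 2 = 258  −1 ⇒ G_2=257
G_2=257  [base 4] 4^4 + 1  →[4↦5]→  5^5 + 1 = 3126  −1 ⇒ G_3=3125
G_3=3125  [base 5] 5^5  →[5↦6]→  6^6 = 46656  −1 ⇒ G_4=46655
G_4=46655  [base 6] 5·6^5 + 5·6^4 + 5·6^3 + 5·6^2 + 5·6 + 5  →[6↦7]→  5·7^5 + 5·7^4 + 5·7^3 + 5·7^2 + 5·7 + 5 = 98040  −1 ⇒ G_5=98039

46655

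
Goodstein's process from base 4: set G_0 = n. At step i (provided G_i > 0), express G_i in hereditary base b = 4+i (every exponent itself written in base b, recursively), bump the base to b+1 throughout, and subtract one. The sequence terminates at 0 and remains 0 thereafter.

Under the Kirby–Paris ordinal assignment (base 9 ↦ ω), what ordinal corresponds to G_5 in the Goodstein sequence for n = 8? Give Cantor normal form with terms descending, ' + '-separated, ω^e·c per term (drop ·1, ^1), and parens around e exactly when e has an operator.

[0] 8 ≡ 2·4 (base 4). Lift 5: 10. −1: 9.
[1] 9 ≡ 5 + 4 (base 5). Lift 6: 10. −1: 9.
[2] 9 ≡ 6 + 3 (base 6). Lift 7: 10. −1: 9.
[3] 9 ≡ 7 + 2 (base 7). Lift 8: 10. −1: 9.
[4] 9 ≡ 8 + 1 (base 8). Lift 9: 10. −1: 9.

ω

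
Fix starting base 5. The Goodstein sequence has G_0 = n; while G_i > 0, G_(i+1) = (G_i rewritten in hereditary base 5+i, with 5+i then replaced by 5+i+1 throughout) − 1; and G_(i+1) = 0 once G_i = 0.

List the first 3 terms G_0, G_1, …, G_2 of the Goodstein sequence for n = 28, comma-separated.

G_0 = 28. HB_5(28) = 5^2 + 3. Bump = 39. G_1 = 38.
G_1 = 38. HB_6(38) = 6^2 + 2. Bump = 51. G_2 = 50.

28, 38, 50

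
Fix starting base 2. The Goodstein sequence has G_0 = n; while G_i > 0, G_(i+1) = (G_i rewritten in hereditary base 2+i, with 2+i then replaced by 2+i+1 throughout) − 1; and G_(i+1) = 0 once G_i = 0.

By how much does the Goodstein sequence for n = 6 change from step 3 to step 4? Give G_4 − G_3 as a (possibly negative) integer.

step 0: 6 = 2^2 + 2; sub 3 for 2: 3^3 + 3; = 30; G_1 = 30−1 = 29
step 1: 29 = 3^3 + 2; sub 4 for 3: 4^4 + 2; = 258; G_2 = 258−1 = 257
step 2: 257 = 4^4 + 1; sub 5 for 4: 5^5 + 1; = 3126; G_3 = 3126−1 = 3125
step 3: 3125 = 5^5; sub 6 for 5: 6^6; = 46656; G_4 = 46656−1 = 46655

43530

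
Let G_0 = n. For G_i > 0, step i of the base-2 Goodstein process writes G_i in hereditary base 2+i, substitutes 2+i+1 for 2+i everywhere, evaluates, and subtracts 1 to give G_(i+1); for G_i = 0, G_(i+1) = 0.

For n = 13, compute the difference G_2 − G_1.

1171

base 2: 13 = 2^(2 + 1) + 2^2 + 1; at 3: 3^(3 + 1) + 3^3 + 1 = 109; next = 108
base 3: 108 = 3^(3 + 1) + 3^3; at 4: 4^(4 + 1) + 4^4 = 1280; next = 1279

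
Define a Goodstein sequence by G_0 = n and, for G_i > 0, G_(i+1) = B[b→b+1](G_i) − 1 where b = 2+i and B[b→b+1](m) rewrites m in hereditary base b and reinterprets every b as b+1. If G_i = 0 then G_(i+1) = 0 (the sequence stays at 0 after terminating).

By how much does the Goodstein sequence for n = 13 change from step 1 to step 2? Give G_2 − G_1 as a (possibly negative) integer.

1171

13 —HB2→ 2^(2 + 1) + 2^2 + 1 —bump→ 3^(3 + 1) + 3^3 + 1 = 109 —(−1)→ 108
108 —HB3→ 3^(3 + 1) + 3^3 —bump→ 4^(4 + 1) + 4^4 = 1280 —(−1)→ 1279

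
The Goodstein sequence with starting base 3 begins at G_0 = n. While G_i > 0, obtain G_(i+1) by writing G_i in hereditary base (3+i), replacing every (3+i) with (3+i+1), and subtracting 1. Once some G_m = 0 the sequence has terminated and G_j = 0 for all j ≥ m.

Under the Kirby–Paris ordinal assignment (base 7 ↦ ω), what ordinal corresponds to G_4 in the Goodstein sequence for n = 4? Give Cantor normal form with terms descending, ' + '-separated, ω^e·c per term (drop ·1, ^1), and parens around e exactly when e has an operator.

4 —HB3→ 3 + 1 —bump→ 4 + 1 = 5 —(−1)→ 4
4 —HB4→ 4 —bump→ 5 = 5 —(−1)→ 4
4 —HB5→ 4 —bump→ 4 = 4 —(−1)→ 3
3 —HB6→ 3 —bump→ 3 = 3 —(−1)→ 2
2 —HB7→ 2 —bump→ 2 = 2 —(−1)→ 1

2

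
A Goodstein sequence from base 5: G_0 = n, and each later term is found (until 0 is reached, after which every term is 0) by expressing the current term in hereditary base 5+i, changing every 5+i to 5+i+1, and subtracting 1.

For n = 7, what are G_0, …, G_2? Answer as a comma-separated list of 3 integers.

7, 7, 7

(0) 7|_5 = 5 + 2 ↦ 6 + 2|_6 = 8 ⇒ 7
(1) 7|_6 = 6 + 1 ↦ 7 + 1|_7 = 8 ⇒ 7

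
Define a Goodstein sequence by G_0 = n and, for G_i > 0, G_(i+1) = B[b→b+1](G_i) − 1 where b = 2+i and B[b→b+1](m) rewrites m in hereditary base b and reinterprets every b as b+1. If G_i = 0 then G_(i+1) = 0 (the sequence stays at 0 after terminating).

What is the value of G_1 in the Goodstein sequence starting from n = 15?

G_0 = 15. HB_2(15) = 2^(2 + 1) + 2^2 + 2 + 1. Bump = 112. G_1 = 111.
G_1 = 111. HB_3(111) = 3^(3 + 1) + 3^3 + 3. Bump = 1284. G_2 = 1283.

111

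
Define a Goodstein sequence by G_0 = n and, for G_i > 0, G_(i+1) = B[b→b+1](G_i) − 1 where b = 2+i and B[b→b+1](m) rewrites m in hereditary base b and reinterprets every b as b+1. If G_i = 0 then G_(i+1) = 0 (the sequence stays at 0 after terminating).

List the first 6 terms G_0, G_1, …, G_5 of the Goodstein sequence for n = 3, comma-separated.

[0] 3 ≡ 2 + 1 (base 2). Lift 3: 4. −1: 3.
[1] 3 ≡ 3 (base 3). Lift 4: 4. −1: 3.
[2] 3 ≡ 3 (base 4). Lift 5: 3. −1: 2.
[3] 2 ≡ 2 (base 5). Lift 6: 2. −1: 1.
[4] 1 ≡ 1 (base 6). Lift 7: 1. −1: 0.

3, 3, 3, 2, 1, 0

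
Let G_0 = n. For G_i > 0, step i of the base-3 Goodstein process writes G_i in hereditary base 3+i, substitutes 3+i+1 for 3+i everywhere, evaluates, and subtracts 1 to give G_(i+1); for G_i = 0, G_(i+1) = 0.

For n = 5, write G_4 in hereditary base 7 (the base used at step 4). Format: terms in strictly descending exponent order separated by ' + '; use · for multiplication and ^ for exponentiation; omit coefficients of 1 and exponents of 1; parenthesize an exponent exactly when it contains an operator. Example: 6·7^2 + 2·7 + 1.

G_0 = 5. HB_3(5) = 3 + 2. Bump = 6. G_1 = 5.
G_1 = 5. HB_4(5) = 4 + 1. Bump = 6. G_2 = 5.
G_2 = 5. HB_5(5) = 5. Bump = 6. G_3 = 5.
G_3 = 5. HB_6(5) = 5. Bump = 5. G_4 = 4.
G_4 = 4. HB_7(4) = 4. Bump = 4. G_5 = 3.

4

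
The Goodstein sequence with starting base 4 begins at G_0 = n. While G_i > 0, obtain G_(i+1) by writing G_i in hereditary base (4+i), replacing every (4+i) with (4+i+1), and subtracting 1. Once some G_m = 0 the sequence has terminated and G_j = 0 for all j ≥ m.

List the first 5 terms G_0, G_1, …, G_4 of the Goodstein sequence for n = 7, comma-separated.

7, 7, 7, 7, 7

G_0 = 7. HB_4(7) = 4 + 3. Bump = 8. G_1 = 7.
G_1 = 7. HB_5(7) = 5 + 2. Bump = 8. G_2 = 7.
G_2 = 7. HB_6(7) = 6 + 1. Bump = 8. G_3 = 7.
G_3 = 7. HB_7(7) = 7. Bump = 8. G_4 = 7.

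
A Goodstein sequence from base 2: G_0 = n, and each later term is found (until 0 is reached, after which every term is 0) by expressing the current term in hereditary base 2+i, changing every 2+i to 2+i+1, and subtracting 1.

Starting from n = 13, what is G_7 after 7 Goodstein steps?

13 —HB2→ 2^(2 + 1) + 2^2 + 1 —bump→ 3^(3 + 1) + 3^3 + 1 = 109 —(−1)→ 108
108 —HB3→ 3^(3 + 1) + 3^3 —bump→ 4^(4 + 1) + 4^4 = 1280 —(−1)→ 1279
1279 —HB4→ 4^(4 + 1) + 3·4^3 + 3·4^2 + 3·4 + 3 —bump→ 5^(5 + 1) + 3·5^3 + 3·5^2 + 3·5 + 3 = 16093 —(−1)→ 16092
16092 —HB5→ 5^(5 + 1) + 3·5^3 + 3·5^2 + 3·5 + 2 —bump→ 6^(6 + 1) + 3·6^3 + 3·6^2 + 3·6 + 2 = 280712 —(−1)→ 280711
280711 —HB6→ 6^(6 + 1) + 3·6^3 + 3·6^2 + 3·6 + 1 —bump→ 7^(7 + 1) + 3·7^3 + 3·7^2 + 3·7 + 1 = 5765999 —(−1)→ 5765998
5765998 —HB7→ 7^(7 + 1) + 3·7^3 + 3·7^2 + 3·7 —bump→ 8^(8 + 1) + 3·8^3 + 3·8^2 + 3·8 = 134219480 —(−1)→ 134219479
134219479 —HB8→ 8^(8 + 1) + 3·8^3 + 3·8^2 + 2·8 + 7 —bump→ 9^(9 + 1) + 3·9^3 + 3·9^2 + 2·9 + 7 = 3486786856 —(−1)→ 3486786855

3486786855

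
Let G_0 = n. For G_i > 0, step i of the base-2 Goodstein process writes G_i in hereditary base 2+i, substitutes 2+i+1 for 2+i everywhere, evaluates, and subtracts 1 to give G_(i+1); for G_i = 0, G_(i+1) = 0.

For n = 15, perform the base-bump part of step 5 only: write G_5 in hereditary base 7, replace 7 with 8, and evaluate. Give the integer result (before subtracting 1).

150994944

[0] 15 ≡ 2^(2 + 1) + 2^2 + 2 + 1 (base 2). Lift 3: 112. −1: 111.
[1] 111 ≡ 3^(3 + 1) + 3^3 + 3 (base 3). Lift 4: 1284. −1: 1283.
[2] 1283 ≡ 4^(4 + 1) + 4^4 + 3 (base 4). Lift 5: 18753. −1: 18752.
[3] 18752 ≡ 5^(5 + 1) + 5^5 + 2 (base 5). Lift 6: 326594. −1: 326593.
[4] 326593 ≡ 6^(6 + 1) + 6^6 + 1 (base 6). Lift 7: 6588345. −1: 6588344.
[5] 6588344 ≡ 7^(7 + 1) + 7^7 (base 7). Lift 8: 150994944. −1: 150994943.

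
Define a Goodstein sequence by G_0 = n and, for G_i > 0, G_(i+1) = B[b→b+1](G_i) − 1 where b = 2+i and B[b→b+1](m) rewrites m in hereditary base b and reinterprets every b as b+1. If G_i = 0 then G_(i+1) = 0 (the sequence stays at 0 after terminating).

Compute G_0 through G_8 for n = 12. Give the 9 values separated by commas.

12, 107, 1065, 15685, 280019, 5764910, 134217867, 3486784574, 100000000211

12 —HB2→ 2^(2 + 1) + 2^2 —bump→ 3^(3 + 1) + 3^3 = 108 —(−1)→ 107
107 —HB3→ 3^(3 + 1) + 2·3^2 + 2·3 + 2 —bump→ 4^(4 + 1) + 2·4^2 + 2·4 + 2 = 1066 —(−1)→ 1065
1065 —HB4→ 4^(4 + 1) + 2·4^2 + 2·4 + 1 —bump→ 5^(5 + 1) + 2·5^2 + 2·5 + 1 = 15686 —(−1)→ 15685
15685 —HB5→ 5^(5 + 1) + 2·5^2 + 2·5 —bump→ 6^(6 + 1) + 2·6^2 + 2·6 = 280020 —(−1)→ 280019
280019 —HB6→ 6^(6 + 1) + 2·6^2 + 6 + 5 —bump→ 7^(7 + 1) + 2·7^2 + 7 + 5 = 5764911 —(−1)→ 5764910
5764910 —HB7→ 7^(7 + 1) + 2·7^2 + 7 + 4 —bump→ 8^(8 + 1) + 2·8^2 + 8 + 4 = 134217868 —(−1)→ 134217867
134217867 —HB8→ 8^(8 + 1) + 2·8^2 + 8 + 3 —bump→ 9^(9 + 1) + 2·9^2 + 9 + 3 = 3486784575 —(−1)→ 3486784574
3486784574 —HB9→ 9^(9 + 1) + 2·9^2 + 9 + 2 —bump→ 10^(10 + 1) + 2·10^2 + 10 + 2 = 100000000212 —(−1)→ 100000000211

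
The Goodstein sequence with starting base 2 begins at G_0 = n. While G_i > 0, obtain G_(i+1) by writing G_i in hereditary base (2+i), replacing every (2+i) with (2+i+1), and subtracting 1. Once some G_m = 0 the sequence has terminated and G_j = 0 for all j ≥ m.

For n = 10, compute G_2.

1025

step 0: 10 = 2^(2 + 1) + 2; sub 3 for 2: 3^(3 + 1) + 3; = 84; G_1 = 84−1 = 83
step 1: 83 = 3^(3 + 1) + 2; sub 4 for 3: 4^(4 + 1) + 2; = 1026; G_2 = 1026−1 = 1025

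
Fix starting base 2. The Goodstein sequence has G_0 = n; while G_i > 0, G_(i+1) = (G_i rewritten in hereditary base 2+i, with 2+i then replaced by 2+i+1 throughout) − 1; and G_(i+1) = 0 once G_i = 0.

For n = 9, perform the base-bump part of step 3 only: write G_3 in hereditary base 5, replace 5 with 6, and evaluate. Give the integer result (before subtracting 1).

140744

step 0: 9 = 2^(2 + 1) + 1; sub 3 for 2: 3^(3 + 1) + 1; = 82; G_1 = 82−1 = 81
step 1: 81 = 3^(3 + 1); sub 4 for 3: 4^(4 + 1); = 1024; G_2 = 1024−1 = 1023
step 2: 1023 = 3·4^4 + 3·4^3 + 3·4^2 + 3·4 + 3; sub 5 for 4: 3·5^5 + 3·5^3 + 3·5^2 + 3·5 + 3; = 9843; G_3 = 9843−1 = 9842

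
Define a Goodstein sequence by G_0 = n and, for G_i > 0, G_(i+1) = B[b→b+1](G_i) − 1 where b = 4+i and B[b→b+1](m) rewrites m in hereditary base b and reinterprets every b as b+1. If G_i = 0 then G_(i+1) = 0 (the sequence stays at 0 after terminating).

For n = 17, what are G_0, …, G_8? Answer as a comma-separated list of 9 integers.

17, 25, 35, 39, 43, 47, 51, 55, 59

step 0: 17 = 4^2 + 1; sub 5 for 4: 5^2 + 1; = 26; G_1 = 26−1 = 25
step 1: 25 = 5^2; sub 6 for 5: 6^2; = 36; G_2 = 36−1 = 35
step 2: 35 = 5·6 + 5; sub 7 for 6: 5·7 + 5; = 40; G_3 = 40−1 = 39
step 3: 39 = 5·7 + 4; sub 8 for 7: 5·8 + 4; = 44; G_4 = 44−1 = 43
step 4: 43 = 5·8 + 3; sub 9 for 8: 5·9 + 3; = 48; G_5 = 48−1 = 47
step 5: 47 = 5·9 + 2; sub 10 for 9: 5·10 + 2; = 52; G_6 = 52−1 = 51
step 6: 51 = 5·10 + 1; sub 11 for 10: 5·11 + 1; = 56; G_7 = 56−1 = 55
step 7: 55 = 5·11; sub 12 for 11: 5·12; = 60; G_8 = 60−1 = 59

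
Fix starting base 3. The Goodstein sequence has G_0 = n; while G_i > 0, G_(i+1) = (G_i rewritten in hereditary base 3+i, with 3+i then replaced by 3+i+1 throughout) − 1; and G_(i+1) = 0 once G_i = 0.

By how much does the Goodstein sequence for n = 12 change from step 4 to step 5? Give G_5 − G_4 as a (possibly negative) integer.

14

(0) 12|_3 = 3^2 + 3 ↦ 4^2 + 4|_4 = 20 ⇒ 19
(1) 19|_4 = 4^2 + 3 ↦ 5^2 + 3|_5 = 28 ⇒ 27
(2) 27|_5 = 5^2 + 2 ↦ 6^2 + 2|_6 = 38 ⇒ 37
(3) 37|_6 = 6^2 + 1 ↦ 7^2 + 1|_7 = 50 ⇒ 49
(4) 49|_7 = 7^2 ↦ 8^2|_8 = 64 ⇒ 63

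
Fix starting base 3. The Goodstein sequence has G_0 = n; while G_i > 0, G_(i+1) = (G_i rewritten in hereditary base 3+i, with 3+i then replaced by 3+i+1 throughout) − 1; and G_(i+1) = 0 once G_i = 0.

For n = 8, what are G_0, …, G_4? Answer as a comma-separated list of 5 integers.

8, 9, 10, 11, 11

base 3: 8 = 2·3 + 2; at 4: 2·4 + 2 = 10; next = 9
base 4: 9 = 2·4 + 1; at 5: 2·5 + 1 = 11; next = 10
base 5: 10 = 2·5; at 6: 2·6 = 12; next = 11
base 6: 11 = 6 + 5; at 7: 7 + 5 = 12; next = 11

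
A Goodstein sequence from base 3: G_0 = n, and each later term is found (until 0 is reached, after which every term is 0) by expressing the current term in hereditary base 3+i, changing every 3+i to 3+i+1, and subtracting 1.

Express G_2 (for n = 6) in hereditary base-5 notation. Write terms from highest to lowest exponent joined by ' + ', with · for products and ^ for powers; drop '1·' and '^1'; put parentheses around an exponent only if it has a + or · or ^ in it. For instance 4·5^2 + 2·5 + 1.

5 + 2

i=0: 6 = 2·3 (b=3); 3→4: 2·4 = 8; 8−1 = 7
i=1: 7 = 4 + 3 (b=4); 4→5: 5 + 3 = 8; 8−1 = 7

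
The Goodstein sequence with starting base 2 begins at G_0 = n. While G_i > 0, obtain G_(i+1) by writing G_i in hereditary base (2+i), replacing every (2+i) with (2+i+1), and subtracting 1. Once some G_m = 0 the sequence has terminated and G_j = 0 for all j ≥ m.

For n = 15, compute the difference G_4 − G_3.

15 —HB2→ 2^(2 + 1) + 2^2 + 2 + 1 —bump→ 3^(3 + 1) + 3^3 + 3 + 1 = 112 —(−1)→ 111
111 —HB3→ 3^(3 + 1) + 3^3 + 3 —bump→ 4^(4 + 1) + 4^4 + 4 = 1284 —(−1)→ 1283
1283 —HB4→ 4^(4 + 1) + 4^4 + 3 —bump→ 5^(5 + 1) + 5^5 + 3 = 18753 —(−1)→ 18752
18752 —HB5→ 5^(5 + 1) + 5^5 + 2 —bump→ 6^(6 + 1) + 6^6 + 2 = 326594 —(−1)→ 326593

307841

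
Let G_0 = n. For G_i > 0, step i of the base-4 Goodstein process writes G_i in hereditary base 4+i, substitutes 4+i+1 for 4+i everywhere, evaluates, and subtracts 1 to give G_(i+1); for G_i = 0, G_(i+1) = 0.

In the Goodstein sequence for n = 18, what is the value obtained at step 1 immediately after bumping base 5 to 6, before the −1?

base 4: 18 = 4^2 + 2; at 5: 5^2 + 2 = 27; next = 26
base 5: 26 = 5^2 + 1; at 6: 6^2 + 1 = 37; next = 36

37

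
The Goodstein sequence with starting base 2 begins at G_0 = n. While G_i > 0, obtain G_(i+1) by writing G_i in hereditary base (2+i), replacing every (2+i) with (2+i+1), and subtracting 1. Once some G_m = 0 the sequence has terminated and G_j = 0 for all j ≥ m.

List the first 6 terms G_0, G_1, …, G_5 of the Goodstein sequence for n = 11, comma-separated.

G_0 = 11. HB_2(11) = 2^(2 + 1) + 2 + 1. Bump = 85. G_1 = 84.
G_1 = 84. HB_3(84) = 3^(3 + 1) + 3. Bump = 1028. G_2 = 1027.
G_2 = 1027. HB_4(1027) = 4^(4 + 1) + 3. Bump = 15628. G_3 = 15627.
G_3 = 15627. HB_5(15627) = 5^(5 + 1) + 2. Bump = 279938. G_4 = 279937.
G_4 = 279937. HB_6(279937) = 6^(6 + 1) + 1. Bump = 5764802. G_5 = 5764801.

11, 84, 1027, 15627, 279937, 5764801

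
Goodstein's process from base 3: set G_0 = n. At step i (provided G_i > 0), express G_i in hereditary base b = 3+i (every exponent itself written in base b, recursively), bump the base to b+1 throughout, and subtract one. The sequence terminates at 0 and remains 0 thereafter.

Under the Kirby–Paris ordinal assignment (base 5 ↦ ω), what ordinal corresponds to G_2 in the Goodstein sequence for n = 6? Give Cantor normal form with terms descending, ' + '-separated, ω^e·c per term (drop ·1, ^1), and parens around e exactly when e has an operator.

[0] 6 ≡ 2·3 (base 3). Lift 4: 8. −1: 7.
[1] 7 ≡ 4 + 3 (base 4). Lift 5: 8. −1: 7.

ω + 2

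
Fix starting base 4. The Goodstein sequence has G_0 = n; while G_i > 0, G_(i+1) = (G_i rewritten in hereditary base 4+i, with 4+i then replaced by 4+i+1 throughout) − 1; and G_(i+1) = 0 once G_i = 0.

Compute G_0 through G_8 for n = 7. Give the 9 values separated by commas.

7, 7, 7, 7, 7, 6, 5, 4, 3

G_0=7  [base 4] 4 + 3  →[4↦5]→  5 + 3 = 8  −1 ⇒ G_1=7
G_1=7  [base 5] 5 + 2  →[5↦6]→  6 + 2 = 8  −1 ⇒ G_2=7
G_2=7  [base 6] 6 + 1  →[6↦7]→  7 + 1 = 8  −1 ⇒ G_3=7
G_3=7  [base 7] 7  →[7↦8]→  8 = 8  −1 ⇒ G_4=7
G_4=7  [base 8] 7  →[8↦9]→  7 = 7  −1 ⇒ G_5=6
G_5=6  [base 9] 6  →[9↦10]→  6 = 6  −1 ⇒ G_6=5
G_6=5  [base 10] 5  →[10↦11]→  5 = 5  −1 ⇒ G_7=4
G_7=4  [base 11] 4  →[11↦12]→  4 = 4  −1 ⇒ G_8=3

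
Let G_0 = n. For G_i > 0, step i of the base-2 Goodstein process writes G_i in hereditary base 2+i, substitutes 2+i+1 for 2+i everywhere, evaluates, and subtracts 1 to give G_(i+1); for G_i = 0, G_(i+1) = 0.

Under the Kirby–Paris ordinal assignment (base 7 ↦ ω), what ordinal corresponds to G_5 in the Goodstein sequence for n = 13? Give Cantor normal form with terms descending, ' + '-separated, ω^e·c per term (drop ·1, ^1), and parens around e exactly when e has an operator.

base 2: 13 = 2^(2 + 1) + 2^2 + 1; at 3: 3^(3 + 1) + 3^3 + 1 = 109; next = 108
base 3: 108 = 3^(3 + 1) + 3^3; at 4: 4^(4 + 1) + 4^4 = 1280; next = 1279
base 4: 1279 = 4^(4 + 1) + 3·4^3 + 3·4^2 + 3·4 + 3; at 5: 5^(5 + 1) + 3·5^3 + 3·5^2 + 3·5 + 3 = 16093; next = 16092
base 5: 16092 = 5^(5 + 1) + 3·5^3 + 3·5^2 + 3·5 + 2; at 6: 6^(6 + 1) + 3·6^3 + 3·6^2 + 3·6 + 2 = 280712; next = 280711
base 6: 280711 = 6^(6 + 1) + 3·6^3 + 3·6^2 + 3·6 + 1; at 7: 7^(7 + 1) + 3·7^3 + 3·7^2 + 3·7 + 1 = 5765999; next = 5765998
base 7: 5765998 = 7^(7 + 1) + 3·7^3 + 3·7^2 + 3·7; at 8: 8^(8 + 1) + 3·8^3 + 3·8^2 + 3·8 = 134219480; next = 134219479

ω^(ω + 1) + ω^3·3 + ω^2·3 + ω·3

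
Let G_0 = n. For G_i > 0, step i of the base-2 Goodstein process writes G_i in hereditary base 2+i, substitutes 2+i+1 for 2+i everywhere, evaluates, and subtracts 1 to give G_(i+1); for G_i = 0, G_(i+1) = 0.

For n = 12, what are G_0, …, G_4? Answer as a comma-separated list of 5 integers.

G_0=12  [base 2] 2^(2 + 1) + 2^2  →[2↦3]→  3^(3 + 1) + 3^3 = 108  −1 ⇒ G_1=107
G_1=107  [base 3] 3^(3 + 1) + 2·3^2 + 2·3 + 2  →[3↦4]→  4^(4 + 1) + 2·4^2 + 2·4 + 2 = 1066  −1 ⇒ G_2=1065
G_2=1065  [base 4] 4^(4 + 1) + 2·4^2 + 2·4 + 1  →[4↦5]→  5^(5 + 1) + 2·5^2 + 2·5 + 1 = 15686  −1 ⇒ G_3=15685
G_3=15685  [base 5] 5^(5 + 1) + 2·5^2 + 2·5  →[5↦6]→  6^(6 + 1) + 2·6^2 + 2·6 = 280020  −1 ⇒ G_4=280019

12, 107, 1065, 15685, 280019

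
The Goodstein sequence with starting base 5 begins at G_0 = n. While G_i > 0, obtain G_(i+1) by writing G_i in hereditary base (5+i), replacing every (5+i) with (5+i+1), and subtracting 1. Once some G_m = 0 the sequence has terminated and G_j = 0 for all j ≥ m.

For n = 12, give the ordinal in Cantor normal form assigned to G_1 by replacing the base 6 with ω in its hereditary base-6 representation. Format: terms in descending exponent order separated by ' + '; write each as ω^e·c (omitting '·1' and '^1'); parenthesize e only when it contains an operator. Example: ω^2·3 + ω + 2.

ω·2 + 1

(0) 12|_5 = 2·5 + 2 ↦ 2·6 + 2|_6 = 14 ⇒ 13
(1) 13|_6 = 2·6 + 1 ↦ 2·7 + 1|_7 = 15 ⇒ 14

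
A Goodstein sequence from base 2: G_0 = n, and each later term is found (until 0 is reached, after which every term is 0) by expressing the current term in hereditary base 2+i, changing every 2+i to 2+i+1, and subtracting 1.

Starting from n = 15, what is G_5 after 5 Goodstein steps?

6588344

i=0: 15 = 2^(2 + 1) + 2^2 + 2 + 1 (b=2); 2→3: 3^(3 + 1) + 3^3 + 3 + 1 = 112; 112−1 = 111
i=1: 111 = 3^(3 + 1) + 3^3 + 3 (b=3); 3→4: 4^(4 + 1) + 4^4 + 4 = 1284; 1284−1 = 1283
i=2: 1283 = 4^(4 + 1) + 4^4 + 3 (b=4); 4→5: 5^(5 + 1) + 5^5 + 3 = 18753; 18753−1 = 18752
i=3: 18752 = 5^(5 + 1) + 5^5 + 2 (b=5); 5→6: 6^(6 + 1) + 6^6 + 2 = 326594; 326594−1 = 326593
i=4: 326593 = 6^(6 + 1) + 6^6 + 1 (b=6); 6→7: 7^(7 + 1) + 7^7 + 1 = 6588345; 6588345−1 = 6588344
i=5: 6588344 = 7^(7 + 1) + 7^7 (b=7); 7→8: 8^(8 + 1) + 8^8 = 150994944; 150994944−1 = 150994943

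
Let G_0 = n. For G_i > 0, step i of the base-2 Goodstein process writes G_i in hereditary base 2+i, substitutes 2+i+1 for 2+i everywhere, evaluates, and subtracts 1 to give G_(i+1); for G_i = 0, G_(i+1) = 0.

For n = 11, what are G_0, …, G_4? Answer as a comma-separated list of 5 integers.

11, 84, 1027, 15627, 279937

step 0: 11 = 2^(2 + 1) + 2 + 1; sub 3 for 2: 3^(3 + 1) + 3 + 1; = 85; G_1 = 85−1 = 84
step 1: 84 = 3^(3 + 1) + 3; sub 4 for 3: 4^(4 + 1) + 4; = 1028; G_2 = 1028−1 = 1027
step 2: 1027 = 4^(4 + 1) + 3; sub 5 for 4: 5^(5 + 1) + 3; = 15628; G_3 = 15628−1 = 15627
step 3: 15627 = 5^(5 + 1) + 2; sub 6 for 5: 6^(6 + 1) + 2; = 279938; G_4 = 279938−1 = 279937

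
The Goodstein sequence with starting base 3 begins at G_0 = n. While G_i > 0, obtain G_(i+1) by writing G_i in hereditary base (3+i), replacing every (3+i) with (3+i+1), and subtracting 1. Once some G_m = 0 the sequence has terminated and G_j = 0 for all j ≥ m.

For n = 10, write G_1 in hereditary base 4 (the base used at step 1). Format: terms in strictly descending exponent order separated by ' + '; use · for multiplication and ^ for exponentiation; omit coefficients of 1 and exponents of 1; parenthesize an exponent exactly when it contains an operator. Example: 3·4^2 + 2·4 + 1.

G_0 = 10. HB_3(10) = 3^2 + 1. Bump = 17. G_1 = 16.
G_1 = 16. HB_4(16) = 4^2. Bump = 25. G_2 = 24.

4^2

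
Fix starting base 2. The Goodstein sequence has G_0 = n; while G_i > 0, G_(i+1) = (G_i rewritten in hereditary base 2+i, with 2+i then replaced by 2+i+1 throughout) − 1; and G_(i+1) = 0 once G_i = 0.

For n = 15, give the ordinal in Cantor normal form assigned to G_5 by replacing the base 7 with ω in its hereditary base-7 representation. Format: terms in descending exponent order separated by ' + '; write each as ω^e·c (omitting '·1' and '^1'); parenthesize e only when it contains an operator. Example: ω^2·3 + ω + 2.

ω^(ω + 1) + ω^ω

15 —HB2→ 2^(2 + 1) + 2^2 + 2 + 1 —bump→ 3^(3 + 1) + 3^3 + 3 + 1 = 112 —(−1)→ 111
111 —HB3→ 3^(3 + 1) + 3^3 + 3 —bump→ 4^(4 + 1) + 4^4 + 4 = 1284 —(−1)→ 1283
1283 —HB4→ 4^(4 + 1) + 4^4 + 3 —bump→ 5^(5 + 1) + 5^5 + 3 = 18753 —(−1)→ 18752
18752 —HB5→ 5^(5 + 1) + 5^5 + 2 —bump→ 6^(6 + 1) + 6^6 + 2 = 326594 —(−1)→ 326593
326593 —HB6→ 6^(6 + 1) + 6^6 + 1 —bump→ 7^(7 + 1) + 7^7 + 1 = 6588345 —(−1)→ 6588344
6588344 —HB7→ 7^(7 + 1) + 7^7 —bump→ 8^(8 + 1) + 8^8 = 150994944 —(−1)→ 150994943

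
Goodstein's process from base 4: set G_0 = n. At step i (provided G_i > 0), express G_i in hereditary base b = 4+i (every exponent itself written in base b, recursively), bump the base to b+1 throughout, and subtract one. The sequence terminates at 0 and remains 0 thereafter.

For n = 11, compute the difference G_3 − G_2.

step 0: 11 = 2·4 + 3; sub 5 for 4: 2·5 + 3; = 13; G_1 = 13−1 = 12
step 1: 12 = 2·5 + 2; sub 6 for 5: 2·6 + 2; = 14; G_2 = 14−1 = 13
step 2: 13 = 2·6 + 1; sub 7 for 6: 2·7 + 1; = 15; G_3 = 15−1 = 14

1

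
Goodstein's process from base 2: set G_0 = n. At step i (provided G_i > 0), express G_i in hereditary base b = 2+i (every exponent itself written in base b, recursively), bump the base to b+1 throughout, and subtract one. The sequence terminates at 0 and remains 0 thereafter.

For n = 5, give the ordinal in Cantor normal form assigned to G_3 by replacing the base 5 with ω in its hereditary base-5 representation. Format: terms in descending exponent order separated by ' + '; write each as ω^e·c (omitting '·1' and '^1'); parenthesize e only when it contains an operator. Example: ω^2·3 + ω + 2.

[0] 5 ≡ 2^2 + 1 (base 2). Lift 3: 28. −1: 27.
[1] 27 ≡ 3^3 (base 3). Lift 4: 256. −1: 255.
[2] 255 ≡ 3·4^3 + 3·4^2 + 3·4 + 3 (base 4). Lift 5: 468. −1: 467.

ω^3·3 + ω^2·3 + ω·3 + 2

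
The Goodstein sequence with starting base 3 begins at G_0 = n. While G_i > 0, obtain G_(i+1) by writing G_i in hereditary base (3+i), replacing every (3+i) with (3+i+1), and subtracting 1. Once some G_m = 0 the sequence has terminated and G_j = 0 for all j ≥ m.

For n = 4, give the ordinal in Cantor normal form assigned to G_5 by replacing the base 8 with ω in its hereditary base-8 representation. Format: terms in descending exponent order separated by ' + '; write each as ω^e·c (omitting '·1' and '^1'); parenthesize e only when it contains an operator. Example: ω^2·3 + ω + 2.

step 0: 4 = 3 + 1; sub 4 for 3: 4 + 1; = 5; G_1 = 5−1 = 4
step 1: 4 = 4; sub 5 for 4: 5; = 5; G_2 = 5−1 = 4
step 2: 4 = 4; sub 6 for 5: 4; = 4; G_3 = 4−1 = 3
step 3: 3 = 3; sub 7 for 6: 3; = 3; G_4 = 3−1 = 2
step 4: 2 = 2; sub 8 for 7: 2; = 2; G_5 = 2−1 = 1
step 5: 1 = 1; sub 9 for 8: 1; = 1; G_6 = 1−1 = 0

1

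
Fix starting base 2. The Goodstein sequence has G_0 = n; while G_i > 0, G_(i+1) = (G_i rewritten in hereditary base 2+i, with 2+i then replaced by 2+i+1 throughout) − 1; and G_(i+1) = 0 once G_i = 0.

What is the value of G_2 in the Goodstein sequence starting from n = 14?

1281

step 0: 14 = 2^(2 + 1) + 2^2 + 2; sub 3 for 2: 3^(3 + 1) + 3^3 + 3; = 111; G_1 = 111−1 = 110
step 1: 110 = 3^(3 + 1) + 3^3 + 2; sub 4 for 3: 4^(4 + 1) + 4^4 + 2; = 1282; G_2 = 1282−1 = 1281
step 2: 1281 = 4^(4 + 1) + 4^4 + 1; sub 5 for 4: 5^(5 + 1) + 5^5 + 1; = 18751; G_3 = 18751−1 = 18750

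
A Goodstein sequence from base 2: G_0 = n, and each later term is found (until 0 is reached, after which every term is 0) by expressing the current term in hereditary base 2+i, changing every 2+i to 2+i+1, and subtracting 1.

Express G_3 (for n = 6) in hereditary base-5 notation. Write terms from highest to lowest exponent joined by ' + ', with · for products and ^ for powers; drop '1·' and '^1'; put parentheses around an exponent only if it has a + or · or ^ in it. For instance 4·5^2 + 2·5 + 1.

5^5

i=0: 6 = 2^2 + 2 (b=2); 2→3: 3^3 + 3 = 30; 30−1 = 29
i=1: 29 = 3^3 + 2 (b=3); 3→4: 4^4 + 2 = 258; 258−1 = 257
i=2: 257 = 4^4 + 1 (b=4); 4→5: 5^5 + 1 = 3126; 3126−1 = 3125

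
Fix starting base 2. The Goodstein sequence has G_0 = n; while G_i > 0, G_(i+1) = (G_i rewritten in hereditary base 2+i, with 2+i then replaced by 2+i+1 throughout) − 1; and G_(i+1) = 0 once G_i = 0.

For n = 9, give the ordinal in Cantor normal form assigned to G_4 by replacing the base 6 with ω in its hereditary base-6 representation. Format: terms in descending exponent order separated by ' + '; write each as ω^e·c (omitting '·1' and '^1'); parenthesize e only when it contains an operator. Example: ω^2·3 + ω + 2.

ω^ω·3 + ω^3·3 + ω^2·3 + ω·3 + 1

base 2: 9 = 2^(2 + 1) + 1; at 3: 3^(3 + 1) + 1 = 82; next = 81
base 3: 81 = 3^(3 + 1); at 4: 4^(4 + 1) = 1024; next = 1023
base 4: 1023 = 3·4^4 + 3·4^3 + 3·4^2 + 3·4 + 3; at 5: 3·5^5 + 3·5^3 + 3·5^2 + 3·5 + 3 = 9843; next = 9842
base 5: 9842 = 3·5^5 + 3·5^3 + 3·5^2 + 3·5 + 2; at 6: 3·6^6 + 3·6^3 + 3·6^2 + 3·6 + 2 = 140744; next = 140743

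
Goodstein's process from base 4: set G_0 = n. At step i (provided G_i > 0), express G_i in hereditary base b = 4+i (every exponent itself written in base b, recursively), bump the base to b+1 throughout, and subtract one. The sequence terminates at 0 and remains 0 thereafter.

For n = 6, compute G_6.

[0] 6 ≡ 4 + 2 (base 4). Lift 5: 7. −1: 6.
[1] 6 ≡ 5 + 1 (base 5). Lift 6: 7. −1: 6.
[2] 6 ≡ 6 (base 6). Lift 7: 7. −1: 6.
[3] 6 ≡ 6 (base 7). Lift 8: 6. −1: 5.
[4] 5 ≡ 5 (base 8). Lift 9: 5. −1: 4.
[5] 4 ≡ 4 (base 9). Lift 10: 4. −1: 3.

3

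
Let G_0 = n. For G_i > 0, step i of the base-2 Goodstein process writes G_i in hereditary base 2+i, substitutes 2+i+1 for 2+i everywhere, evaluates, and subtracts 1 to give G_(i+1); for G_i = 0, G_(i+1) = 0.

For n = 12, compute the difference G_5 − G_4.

5484891

G_0 = 12. HB_2(12) = 2^(2 + 1) + 2^2. Bump = 108. G_1 = 107.
G_1 = 107. HB_3(107) = 3^(3 + 1) + 2·3^2 + 2·3 + 2. Bump = 1066. G_2 = 1065.
G_2 = 1065. HB_4(1065) = 4^(4 + 1) + 2·4^2 + 2·4 + 1. Bump = 15686. G_3 = 15685.
G_3 = 15685. HB_5(15685) = 5^(5 + 1) + 2·5^2 + 2·5. Bump = 280020. G_4 = 280019.
G_4 = 280019. HB_6(280019) = 6^(6 + 1) + 2·6^2 + 6 + 5. Bump = 5764911. G_5 = 5764910.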